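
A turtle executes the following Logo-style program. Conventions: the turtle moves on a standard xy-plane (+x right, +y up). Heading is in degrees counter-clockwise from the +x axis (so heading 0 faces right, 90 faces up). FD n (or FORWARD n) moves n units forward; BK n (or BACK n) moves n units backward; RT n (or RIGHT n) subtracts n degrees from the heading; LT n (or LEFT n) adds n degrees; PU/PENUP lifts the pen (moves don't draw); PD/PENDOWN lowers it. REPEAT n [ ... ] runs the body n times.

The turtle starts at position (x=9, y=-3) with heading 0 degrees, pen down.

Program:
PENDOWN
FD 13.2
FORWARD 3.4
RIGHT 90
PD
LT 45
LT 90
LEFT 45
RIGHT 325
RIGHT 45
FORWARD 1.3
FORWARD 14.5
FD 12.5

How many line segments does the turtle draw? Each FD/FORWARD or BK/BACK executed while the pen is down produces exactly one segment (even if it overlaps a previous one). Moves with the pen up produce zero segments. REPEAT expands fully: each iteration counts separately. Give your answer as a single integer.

Answer: 5

Derivation:
Executing turtle program step by step:
Start: pos=(9,-3), heading=0, pen down
PD: pen down
FD 13.2: (9,-3) -> (22.2,-3) [heading=0, draw]
FD 3.4: (22.2,-3) -> (25.6,-3) [heading=0, draw]
RT 90: heading 0 -> 270
PD: pen down
LT 45: heading 270 -> 315
LT 90: heading 315 -> 45
LT 45: heading 45 -> 90
RT 325: heading 90 -> 125
RT 45: heading 125 -> 80
FD 1.3: (25.6,-3) -> (25.826,-1.72) [heading=80, draw]
FD 14.5: (25.826,-1.72) -> (28.344,12.56) [heading=80, draw]
FD 12.5: (28.344,12.56) -> (30.514,24.87) [heading=80, draw]
Final: pos=(30.514,24.87), heading=80, 5 segment(s) drawn
Segments drawn: 5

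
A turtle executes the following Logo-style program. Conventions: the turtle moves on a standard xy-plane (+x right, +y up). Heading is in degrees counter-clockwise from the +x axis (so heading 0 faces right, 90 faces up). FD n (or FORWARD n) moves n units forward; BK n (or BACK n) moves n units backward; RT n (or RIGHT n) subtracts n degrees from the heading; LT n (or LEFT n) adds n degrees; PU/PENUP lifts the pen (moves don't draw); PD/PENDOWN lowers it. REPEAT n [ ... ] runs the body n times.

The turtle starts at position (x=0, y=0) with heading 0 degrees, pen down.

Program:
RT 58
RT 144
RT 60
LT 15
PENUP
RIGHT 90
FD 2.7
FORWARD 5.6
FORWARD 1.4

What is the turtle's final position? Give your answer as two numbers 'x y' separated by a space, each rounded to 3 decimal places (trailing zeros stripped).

Executing turtle program step by step:
Start: pos=(0,0), heading=0, pen down
RT 58: heading 0 -> 302
RT 144: heading 302 -> 158
RT 60: heading 158 -> 98
LT 15: heading 98 -> 113
PU: pen up
RT 90: heading 113 -> 23
FD 2.7: (0,0) -> (2.485,1.055) [heading=23, move]
FD 5.6: (2.485,1.055) -> (7.64,3.243) [heading=23, move]
FD 1.4: (7.64,3.243) -> (8.929,3.79) [heading=23, move]
Final: pos=(8.929,3.79), heading=23, 0 segment(s) drawn

Answer: 8.929 3.79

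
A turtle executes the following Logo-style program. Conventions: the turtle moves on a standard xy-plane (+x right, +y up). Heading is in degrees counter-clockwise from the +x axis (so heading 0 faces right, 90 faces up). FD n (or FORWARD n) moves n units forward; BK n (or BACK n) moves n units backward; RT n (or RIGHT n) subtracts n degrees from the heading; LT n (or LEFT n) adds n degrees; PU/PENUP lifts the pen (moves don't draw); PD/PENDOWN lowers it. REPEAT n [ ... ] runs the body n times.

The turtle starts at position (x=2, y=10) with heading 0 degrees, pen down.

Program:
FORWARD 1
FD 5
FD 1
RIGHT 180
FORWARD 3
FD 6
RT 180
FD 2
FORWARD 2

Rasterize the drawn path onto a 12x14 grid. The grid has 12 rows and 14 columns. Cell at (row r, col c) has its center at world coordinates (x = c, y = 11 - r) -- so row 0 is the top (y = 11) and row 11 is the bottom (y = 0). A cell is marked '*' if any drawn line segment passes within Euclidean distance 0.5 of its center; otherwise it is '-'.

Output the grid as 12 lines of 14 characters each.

Segment 0: (2,10) -> (3,10)
Segment 1: (3,10) -> (8,10)
Segment 2: (8,10) -> (9,10)
Segment 3: (9,10) -> (6,10)
Segment 4: (6,10) -> (0,10)
Segment 5: (0,10) -> (2,10)
Segment 6: (2,10) -> (4,10)

Answer: --------------
**********----
--------------
--------------
--------------
--------------
--------------
--------------
--------------
--------------
--------------
--------------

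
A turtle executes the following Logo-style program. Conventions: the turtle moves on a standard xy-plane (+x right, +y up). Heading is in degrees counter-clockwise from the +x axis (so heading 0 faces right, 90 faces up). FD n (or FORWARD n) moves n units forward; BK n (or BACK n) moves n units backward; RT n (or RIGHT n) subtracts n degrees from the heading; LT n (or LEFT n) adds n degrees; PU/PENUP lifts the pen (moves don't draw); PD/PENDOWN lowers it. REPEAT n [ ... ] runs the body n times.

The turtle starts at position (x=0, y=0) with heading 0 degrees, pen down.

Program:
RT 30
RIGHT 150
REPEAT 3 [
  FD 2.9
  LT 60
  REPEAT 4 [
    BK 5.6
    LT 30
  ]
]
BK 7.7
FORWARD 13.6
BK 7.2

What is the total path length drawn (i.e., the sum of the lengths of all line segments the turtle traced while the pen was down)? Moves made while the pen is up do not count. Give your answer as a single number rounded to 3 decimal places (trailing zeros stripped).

Answer: 104.4

Derivation:
Executing turtle program step by step:
Start: pos=(0,0), heading=0, pen down
RT 30: heading 0 -> 330
RT 150: heading 330 -> 180
REPEAT 3 [
  -- iteration 1/3 --
  FD 2.9: (0,0) -> (-2.9,0) [heading=180, draw]
  LT 60: heading 180 -> 240
  REPEAT 4 [
    -- iteration 1/4 --
    BK 5.6: (-2.9,0) -> (-0.1,4.85) [heading=240, draw]
    LT 30: heading 240 -> 270
    -- iteration 2/4 --
    BK 5.6: (-0.1,4.85) -> (-0.1,10.45) [heading=270, draw]
    LT 30: heading 270 -> 300
    -- iteration 3/4 --
    BK 5.6: (-0.1,10.45) -> (-2.9,15.299) [heading=300, draw]
    LT 30: heading 300 -> 330
    -- iteration 4/4 --
    BK 5.6: (-2.9,15.299) -> (-7.75,18.099) [heading=330, draw]
    LT 30: heading 330 -> 0
  ]
  -- iteration 2/3 --
  FD 2.9: (-7.75,18.099) -> (-4.85,18.099) [heading=0, draw]
  LT 60: heading 0 -> 60
  REPEAT 4 [
    -- iteration 1/4 --
    BK 5.6: (-4.85,18.099) -> (-7.65,13.25) [heading=60, draw]
    LT 30: heading 60 -> 90
    -- iteration 2/4 --
    BK 5.6: (-7.65,13.25) -> (-7.65,7.65) [heading=90, draw]
    LT 30: heading 90 -> 120
    -- iteration 3/4 --
    BK 5.6: (-7.65,7.65) -> (-4.85,2.8) [heading=120, draw]
    LT 30: heading 120 -> 150
    -- iteration 4/4 --
    BK 5.6: (-4.85,2.8) -> (0,0) [heading=150, draw]
    LT 30: heading 150 -> 180
  ]
  -- iteration 3/3 --
  FD 2.9: (0,0) -> (-2.9,0) [heading=180, draw]
  LT 60: heading 180 -> 240
  REPEAT 4 [
    -- iteration 1/4 --
    BK 5.6: (-2.9,0) -> (-0.1,4.85) [heading=240, draw]
    LT 30: heading 240 -> 270
    -- iteration 2/4 --
    BK 5.6: (-0.1,4.85) -> (-0.1,10.45) [heading=270, draw]
    LT 30: heading 270 -> 300
    -- iteration 3/4 --
    BK 5.6: (-0.1,10.45) -> (-2.9,15.299) [heading=300, draw]
    LT 30: heading 300 -> 330
    -- iteration 4/4 --
    BK 5.6: (-2.9,15.299) -> (-7.75,18.099) [heading=330, draw]
    LT 30: heading 330 -> 0
  ]
]
BK 7.7: (-7.75,18.099) -> (-15.45,18.099) [heading=0, draw]
FD 13.6: (-15.45,18.099) -> (-1.85,18.099) [heading=0, draw]
BK 7.2: (-1.85,18.099) -> (-9.05,18.099) [heading=0, draw]
Final: pos=(-9.05,18.099), heading=0, 18 segment(s) drawn

Segment lengths:
  seg 1: (0,0) -> (-2.9,0), length = 2.9
  seg 2: (-2.9,0) -> (-0.1,4.85), length = 5.6
  seg 3: (-0.1,4.85) -> (-0.1,10.45), length = 5.6
  seg 4: (-0.1,10.45) -> (-2.9,15.299), length = 5.6
  seg 5: (-2.9,15.299) -> (-7.75,18.099), length = 5.6
  seg 6: (-7.75,18.099) -> (-4.85,18.099), length = 2.9
  seg 7: (-4.85,18.099) -> (-7.65,13.25), length = 5.6
  seg 8: (-7.65,13.25) -> (-7.65,7.65), length = 5.6
  seg 9: (-7.65,7.65) -> (-4.85,2.8), length = 5.6
  seg 10: (-4.85,2.8) -> (0,0), length = 5.6
  seg 11: (0,0) -> (-2.9,0), length = 2.9
  seg 12: (-2.9,0) -> (-0.1,4.85), length = 5.6
  seg 13: (-0.1,4.85) -> (-0.1,10.45), length = 5.6
  seg 14: (-0.1,10.45) -> (-2.9,15.299), length = 5.6
  seg 15: (-2.9,15.299) -> (-7.75,18.099), length = 5.6
  seg 16: (-7.75,18.099) -> (-15.45,18.099), length = 7.7
  seg 17: (-15.45,18.099) -> (-1.85,18.099), length = 13.6
  seg 18: (-1.85,18.099) -> (-9.05,18.099), length = 7.2
Total = 104.4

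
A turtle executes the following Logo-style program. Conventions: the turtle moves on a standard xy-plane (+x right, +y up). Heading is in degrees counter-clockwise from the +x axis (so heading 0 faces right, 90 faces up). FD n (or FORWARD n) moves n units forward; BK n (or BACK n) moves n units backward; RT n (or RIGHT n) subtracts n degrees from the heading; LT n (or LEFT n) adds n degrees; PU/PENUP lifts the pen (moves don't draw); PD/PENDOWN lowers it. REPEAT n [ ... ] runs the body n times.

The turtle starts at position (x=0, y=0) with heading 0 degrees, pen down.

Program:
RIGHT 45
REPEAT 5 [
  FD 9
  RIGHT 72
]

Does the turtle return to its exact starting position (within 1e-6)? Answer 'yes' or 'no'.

Executing turtle program step by step:
Start: pos=(0,0), heading=0, pen down
RT 45: heading 0 -> 315
REPEAT 5 [
  -- iteration 1/5 --
  FD 9: (0,0) -> (6.364,-6.364) [heading=315, draw]
  RT 72: heading 315 -> 243
  -- iteration 2/5 --
  FD 9: (6.364,-6.364) -> (2.278,-14.383) [heading=243, draw]
  RT 72: heading 243 -> 171
  -- iteration 3/5 --
  FD 9: (2.278,-14.383) -> (-6.611,-12.975) [heading=171, draw]
  RT 72: heading 171 -> 99
  -- iteration 4/5 --
  FD 9: (-6.611,-12.975) -> (-8.019,-4.086) [heading=99, draw]
  RT 72: heading 99 -> 27
  -- iteration 5/5 --
  FD 9: (-8.019,-4.086) -> (0,0) [heading=27, draw]
  RT 72: heading 27 -> 315
]
Final: pos=(0,0), heading=315, 5 segment(s) drawn

Start position: (0, 0)
Final position: (0, 0)
Distance = 0; < 1e-6 -> CLOSED

Answer: yes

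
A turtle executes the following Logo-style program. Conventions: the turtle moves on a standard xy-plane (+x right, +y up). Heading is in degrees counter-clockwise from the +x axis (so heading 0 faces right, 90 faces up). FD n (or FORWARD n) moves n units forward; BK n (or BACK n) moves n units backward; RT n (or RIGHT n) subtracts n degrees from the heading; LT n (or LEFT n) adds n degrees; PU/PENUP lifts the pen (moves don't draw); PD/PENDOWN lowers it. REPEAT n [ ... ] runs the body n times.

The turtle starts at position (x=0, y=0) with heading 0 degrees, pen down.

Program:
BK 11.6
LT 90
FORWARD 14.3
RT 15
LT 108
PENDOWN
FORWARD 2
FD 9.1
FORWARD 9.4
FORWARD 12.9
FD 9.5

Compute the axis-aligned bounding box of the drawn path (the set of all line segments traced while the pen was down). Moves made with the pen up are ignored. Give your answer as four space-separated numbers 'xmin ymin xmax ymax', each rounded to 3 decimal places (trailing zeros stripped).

Executing turtle program step by step:
Start: pos=(0,0), heading=0, pen down
BK 11.6: (0,0) -> (-11.6,0) [heading=0, draw]
LT 90: heading 0 -> 90
FD 14.3: (-11.6,0) -> (-11.6,14.3) [heading=90, draw]
RT 15: heading 90 -> 75
LT 108: heading 75 -> 183
PD: pen down
FD 2: (-11.6,14.3) -> (-13.597,14.195) [heading=183, draw]
FD 9.1: (-13.597,14.195) -> (-22.685,13.719) [heading=183, draw]
FD 9.4: (-22.685,13.719) -> (-32.072,13.227) [heading=183, draw]
FD 12.9: (-32.072,13.227) -> (-44.954,12.552) [heading=183, draw]
FD 9.5: (-44.954,12.552) -> (-54.441,12.055) [heading=183, draw]
Final: pos=(-54.441,12.055), heading=183, 7 segment(s) drawn

Segment endpoints: x in {-54.441, -44.954, -32.072, -22.685, -13.597, -11.6, 0}, y in {0, 12.055, 12.552, 13.227, 13.719, 14.195, 14.3}
xmin=-54.441, ymin=0, xmax=0, ymax=14.3

Answer: -54.441 0 0 14.3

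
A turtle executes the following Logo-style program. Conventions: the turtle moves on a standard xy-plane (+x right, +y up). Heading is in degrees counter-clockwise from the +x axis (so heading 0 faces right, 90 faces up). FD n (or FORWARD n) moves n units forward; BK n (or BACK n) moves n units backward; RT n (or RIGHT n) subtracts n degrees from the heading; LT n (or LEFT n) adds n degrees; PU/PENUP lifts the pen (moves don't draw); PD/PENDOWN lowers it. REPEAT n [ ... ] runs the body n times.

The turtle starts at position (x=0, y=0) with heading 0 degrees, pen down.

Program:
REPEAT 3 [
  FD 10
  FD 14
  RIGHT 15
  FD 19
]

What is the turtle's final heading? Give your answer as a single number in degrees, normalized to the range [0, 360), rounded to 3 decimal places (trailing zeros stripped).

Answer: 315

Derivation:
Executing turtle program step by step:
Start: pos=(0,0), heading=0, pen down
REPEAT 3 [
  -- iteration 1/3 --
  FD 10: (0,0) -> (10,0) [heading=0, draw]
  FD 14: (10,0) -> (24,0) [heading=0, draw]
  RT 15: heading 0 -> 345
  FD 19: (24,0) -> (42.353,-4.918) [heading=345, draw]
  -- iteration 2/3 --
  FD 10: (42.353,-4.918) -> (52.012,-7.506) [heading=345, draw]
  FD 14: (52.012,-7.506) -> (65.535,-11.129) [heading=345, draw]
  RT 15: heading 345 -> 330
  FD 19: (65.535,-11.129) -> (81.989,-20.629) [heading=330, draw]
  -- iteration 3/3 --
  FD 10: (81.989,-20.629) -> (90.65,-25.629) [heading=330, draw]
  FD 14: (90.65,-25.629) -> (102.774,-32.629) [heading=330, draw]
  RT 15: heading 330 -> 315
  FD 19: (102.774,-32.629) -> (116.209,-46.064) [heading=315, draw]
]
Final: pos=(116.209,-46.064), heading=315, 9 segment(s) drawn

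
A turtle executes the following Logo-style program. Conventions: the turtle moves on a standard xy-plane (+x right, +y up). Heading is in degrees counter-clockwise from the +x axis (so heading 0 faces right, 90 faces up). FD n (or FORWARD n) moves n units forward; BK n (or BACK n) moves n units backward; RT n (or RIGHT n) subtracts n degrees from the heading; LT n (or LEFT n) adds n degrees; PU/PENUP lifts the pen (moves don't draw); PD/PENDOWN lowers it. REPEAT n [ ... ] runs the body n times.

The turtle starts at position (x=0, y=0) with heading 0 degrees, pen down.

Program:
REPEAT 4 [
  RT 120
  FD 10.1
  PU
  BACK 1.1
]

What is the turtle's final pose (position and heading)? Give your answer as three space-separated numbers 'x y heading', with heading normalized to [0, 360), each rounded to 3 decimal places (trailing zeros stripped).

Executing turtle program step by step:
Start: pos=(0,0), heading=0, pen down
REPEAT 4 [
  -- iteration 1/4 --
  RT 120: heading 0 -> 240
  FD 10.1: (0,0) -> (-5.05,-8.747) [heading=240, draw]
  PU: pen up
  BK 1.1: (-5.05,-8.747) -> (-4.5,-7.794) [heading=240, move]
  -- iteration 2/4 --
  RT 120: heading 240 -> 120
  FD 10.1: (-4.5,-7.794) -> (-9.55,0.953) [heading=120, move]
  PU: pen up
  BK 1.1: (-9.55,0.953) -> (-9,0) [heading=120, move]
  -- iteration 3/4 --
  RT 120: heading 120 -> 0
  FD 10.1: (-9,0) -> (1.1,0) [heading=0, move]
  PU: pen up
  BK 1.1: (1.1,0) -> (0,0) [heading=0, move]
  -- iteration 4/4 --
  RT 120: heading 0 -> 240
  FD 10.1: (0,0) -> (-5.05,-8.747) [heading=240, move]
  PU: pen up
  BK 1.1: (-5.05,-8.747) -> (-4.5,-7.794) [heading=240, move]
]
Final: pos=(-4.5,-7.794), heading=240, 1 segment(s) drawn

Answer: -4.5 -7.794 240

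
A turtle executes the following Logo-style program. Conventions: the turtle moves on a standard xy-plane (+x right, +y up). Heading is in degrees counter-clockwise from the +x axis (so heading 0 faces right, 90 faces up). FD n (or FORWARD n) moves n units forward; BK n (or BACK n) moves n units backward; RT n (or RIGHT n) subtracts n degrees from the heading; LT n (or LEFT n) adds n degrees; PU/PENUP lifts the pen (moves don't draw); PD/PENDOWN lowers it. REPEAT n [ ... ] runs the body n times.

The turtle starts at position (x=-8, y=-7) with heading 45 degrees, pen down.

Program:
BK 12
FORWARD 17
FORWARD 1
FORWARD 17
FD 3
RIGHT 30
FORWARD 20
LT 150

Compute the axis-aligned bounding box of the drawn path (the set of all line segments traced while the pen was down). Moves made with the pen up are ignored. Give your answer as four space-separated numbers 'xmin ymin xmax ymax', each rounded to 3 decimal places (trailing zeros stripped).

Executing turtle program step by step:
Start: pos=(-8,-7), heading=45, pen down
BK 12: (-8,-7) -> (-16.485,-15.485) [heading=45, draw]
FD 17: (-16.485,-15.485) -> (-4.464,-3.464) [heading=45, draw]
FD 1: (-4.464,-3.464) -> (-3.757,-2.757) [heading=45, draw]
FD 17: (-3.757,-2.757) -> (8.263,9.263) [heading=45, draw]
FD 3: (8.263,9.263) -> (10.385,11.385) [heading=45, draw]
RT 30: heading 45 -> 15
FD 20: (10.385,11.385) -> (29.703,16.561) [heading=15, draw]
LT 150: heading 15 -> 165
Final: pos=(29.703,16.561), heading=165, 6 segment(s) drawn

Segment endpoints: x in {-16.485, -8, -4.464, -3.757, 8.263, 10.385, 29.703}, y in {-15.485, -7, -3.464, -2.757, 9.263, 11.385, 16.561}
xmin=-16.485, ymin=-15.485, xmax=29.703, ymax=16.561

Answer: -16.485 -15.485 29.703 16.561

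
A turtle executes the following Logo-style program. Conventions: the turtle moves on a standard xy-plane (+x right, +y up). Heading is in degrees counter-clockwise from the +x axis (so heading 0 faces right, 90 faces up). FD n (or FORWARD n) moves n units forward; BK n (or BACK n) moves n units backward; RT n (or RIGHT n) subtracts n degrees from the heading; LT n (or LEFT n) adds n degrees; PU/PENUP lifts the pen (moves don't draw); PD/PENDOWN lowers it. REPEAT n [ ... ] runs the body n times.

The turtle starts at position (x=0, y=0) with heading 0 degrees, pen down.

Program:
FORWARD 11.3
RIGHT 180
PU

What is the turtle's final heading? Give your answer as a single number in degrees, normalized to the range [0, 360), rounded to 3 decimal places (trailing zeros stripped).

Answer: 180

Derivation:
Executing turtle program step by step:
Start: pos=(0,0), heading=0, pen down
FD 11.3: (0,0) -> (11.3,0) [heading=0, draw]
RT 180: heading 0 -> 180
PU: pen up
Final: pos=(11.3,0), heading=180, 1 segment(s) drawn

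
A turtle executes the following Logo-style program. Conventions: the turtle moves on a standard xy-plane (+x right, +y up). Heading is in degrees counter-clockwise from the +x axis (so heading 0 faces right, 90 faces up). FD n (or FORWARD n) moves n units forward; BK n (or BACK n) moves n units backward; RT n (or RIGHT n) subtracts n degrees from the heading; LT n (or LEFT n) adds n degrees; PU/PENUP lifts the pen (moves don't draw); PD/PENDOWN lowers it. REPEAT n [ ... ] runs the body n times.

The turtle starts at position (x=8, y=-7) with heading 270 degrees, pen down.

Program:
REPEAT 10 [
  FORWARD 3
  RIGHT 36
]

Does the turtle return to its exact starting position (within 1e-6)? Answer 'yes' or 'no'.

Answer: yes

Derivation:
Executing turtle program step by step:
Start: pos=(8,-7), heading=270, pen down
REPEAT 10 [
  -- iteration 1/10 --
  FD 3: (8,-7) -> (8,-10) [heading=270, draw]
  RT 36: heading 270 -> 234
  -- iteration 2/10 --
  FD 3: (8,-10) -> (6.237,-12.427) [heading=234, draw]
  RT 36: heading 234 -> 198
  -- iteration 3/10 --
  FD 3: (6.237,-12.427) -> (3.383,-13.354) [heading=198, draw]
  RT 36: heading 198 -> 162
  -- iteration 4/10 --
  FD 3: (3.383,-13.354) -> (0.53,-12.427) [heading=162, draw]
  RT 36: heading 162 -> 126
  -- iteration 5/10 --
  FD 3: (0.53,-12.427) -> (-1.233,-10) [heading=126, draw]
  RT 36: heading 126 -> 90
  -- iteration 6/10 --
  FD 3: (-1.233,-10) -> (-1.233,-7) [heading=90, draw]
  RT 36: heading 90 -> 54
  -- iteration 7/10 --
  FD 3: (-1.233,-7) -> (0.53,-4.573) [heading=54, draw]
  RT 36: heading 54 -> 18
  -- iteration 8/10 --
  FD 3: (0.53,-4.573) -> (3.383,-3.646) [heading=18, draw]
  RT 36: heading 18 -> 342
  -- iteration 9/10 --
  FD 3: (3.383,-3.646) -> (6.237,-4.573) [heading=342, draw]
  RT 36: heading 342 -> 306
  -- iteration 10/10 --
  FD 3: (6.237,-4.573) -> (8,-7) [heading=306, draw]
  RT 36: heading 306 -> 270
]
Final: pos=(8,-7), heading=270, 10 segment(s) drawn

Start position: (8, -7)
Final position: (8, -7)
Distance = 0; < 1e-6 -> CLOSED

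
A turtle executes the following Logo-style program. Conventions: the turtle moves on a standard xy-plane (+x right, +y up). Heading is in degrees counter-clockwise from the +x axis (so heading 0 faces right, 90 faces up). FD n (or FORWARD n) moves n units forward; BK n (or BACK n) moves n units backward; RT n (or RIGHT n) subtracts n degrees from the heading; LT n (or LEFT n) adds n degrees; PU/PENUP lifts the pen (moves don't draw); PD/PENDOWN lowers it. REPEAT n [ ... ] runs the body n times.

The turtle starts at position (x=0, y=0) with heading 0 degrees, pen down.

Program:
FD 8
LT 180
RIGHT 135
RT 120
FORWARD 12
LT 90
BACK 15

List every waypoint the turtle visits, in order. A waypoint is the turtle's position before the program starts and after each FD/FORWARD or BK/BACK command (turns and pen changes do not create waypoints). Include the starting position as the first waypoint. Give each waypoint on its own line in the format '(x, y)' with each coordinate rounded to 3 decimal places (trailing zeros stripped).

Answer: (0, 0)
(8, 0)
(11.106, -11.591)
(-3.383, -15.473)

Derivation:
Executing turtle program step by step:
Start: pos=(0,0), heading=0, pen down
FD 8: (0,0) -> (8,0) [heading=0, draw]
LT 180: heading 0 -> 180
RT 135: heading 180 -> 45
RT 120: heading 45 -> 285
FD 12: (8,0) -> (11.106,-11.591) [heading=285, draw]
LT 90: heading 285 -> 15
BK 15: (11.106,-11.591) -> (-3.383,-15.473) [heading=15, draw]
Final: pos=(-3.383,-15.473), heading=15, 3 segment(s) drawn
Waypoints (4 total):
(0, 0)
(8, 0)
(11.106, -11.591)
(-3.383, -15.473)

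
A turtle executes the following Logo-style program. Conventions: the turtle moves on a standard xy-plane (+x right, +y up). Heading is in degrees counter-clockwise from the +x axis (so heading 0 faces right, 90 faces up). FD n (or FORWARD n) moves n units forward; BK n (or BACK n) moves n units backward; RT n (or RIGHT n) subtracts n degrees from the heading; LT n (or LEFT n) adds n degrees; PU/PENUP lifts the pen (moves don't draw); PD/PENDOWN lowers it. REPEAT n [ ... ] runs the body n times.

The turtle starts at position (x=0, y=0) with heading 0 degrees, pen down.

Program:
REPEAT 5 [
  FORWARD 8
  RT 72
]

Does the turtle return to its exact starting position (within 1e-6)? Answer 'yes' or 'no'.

Answer: yes

Derivation:
Executing turtle program step by step:
Start: pos=(0,0), heading=0, pen down
REPEAT 5 [
  -- iteration 1/5 --
  FD 8: (0,0) -> (8,0) [heading=0, draw]
  RT 72: heading 0 -> 288
  -- iteration 2/5 --
  FD 8: (8,0) -> (10.472,-7.608) [heading=288, draw]
  RT 72: heading 288 -> 216
  -- iteration 3/5 --
  FD 8: (10.472,-7.608) -> (4,-12.311) [heading=216, draw]
  RT 72: heading 216 -> 144
  -- iteration 4/5 --
  FD 8: (4,-12.311) -> (-2.472,-7.608) [heading=144, draw]
  RT 72: heading 144 -> 72
  -- iteration 5/5 --
  FD 8: (-2.472,-7.608) -> (0,0) [heading=72, draw]
  RT 72: heading 72 -> 0
]
Final: pos=(0,0), heading=0, 5 segment(s) drawn

Start position: (0, 0)
Final position: (0, 0)
Distance = 0; < 1e-6 -> CLOSED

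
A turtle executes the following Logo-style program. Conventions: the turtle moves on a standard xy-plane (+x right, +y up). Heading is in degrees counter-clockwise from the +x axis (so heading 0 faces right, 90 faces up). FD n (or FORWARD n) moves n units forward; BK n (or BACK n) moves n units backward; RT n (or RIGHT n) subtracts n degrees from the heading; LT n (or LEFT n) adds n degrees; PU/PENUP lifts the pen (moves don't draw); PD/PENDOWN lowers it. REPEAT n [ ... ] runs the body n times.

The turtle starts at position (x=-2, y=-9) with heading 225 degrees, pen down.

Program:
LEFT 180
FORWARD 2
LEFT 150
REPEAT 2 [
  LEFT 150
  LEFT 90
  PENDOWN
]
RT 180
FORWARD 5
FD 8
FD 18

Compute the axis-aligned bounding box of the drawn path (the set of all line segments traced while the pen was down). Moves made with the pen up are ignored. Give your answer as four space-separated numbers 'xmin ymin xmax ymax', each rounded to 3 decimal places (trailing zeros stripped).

Answer: -22.506 -9 -0.586 14.335

Derivation:
Executing turtle program step by step:
Start: pos=(-2,-9), heading=225, pen down
LT 180: heading 225 -> 45
FD 2: (-2,-9) -> (-0.586,-7.586) [heading=45, draw]
LT 150: heading 45 -> 195
REPEAT 2 [
  -- iteration 1/2 --
  LT 150: heading 195 -> 345
  LT 90: heading 345 -> 75
  PD: pen down
  -- iteration 2/2 --
  LT 150: heading 75 -> 225
  LT 90: heading 225 -> 315
  PD: pen down
]
RT 180: heading 315 -> 135
FD 5: (-0.586,-7.586) -> (-4.121,-4.05) [heading=135, draw]
FD 8: (-4.121,-4.05) -> (-9.778,1.607) [heading=135, draw]
FD 18: (-9.778,1.607) -> (-22.506,14.335) [heading=135, draw]
Final: pos=(-22.506,14.335), heading=135, 4 segment(s) drawn

Segment endpoints: x in {-22.506, -9.778, -4.121, -2, -0.586}, y in {-9, -7.586, -4.05, 1.607, 14.335}
xmin=-22.506, ymin=-9, xmax=-0.586, ymax=14.335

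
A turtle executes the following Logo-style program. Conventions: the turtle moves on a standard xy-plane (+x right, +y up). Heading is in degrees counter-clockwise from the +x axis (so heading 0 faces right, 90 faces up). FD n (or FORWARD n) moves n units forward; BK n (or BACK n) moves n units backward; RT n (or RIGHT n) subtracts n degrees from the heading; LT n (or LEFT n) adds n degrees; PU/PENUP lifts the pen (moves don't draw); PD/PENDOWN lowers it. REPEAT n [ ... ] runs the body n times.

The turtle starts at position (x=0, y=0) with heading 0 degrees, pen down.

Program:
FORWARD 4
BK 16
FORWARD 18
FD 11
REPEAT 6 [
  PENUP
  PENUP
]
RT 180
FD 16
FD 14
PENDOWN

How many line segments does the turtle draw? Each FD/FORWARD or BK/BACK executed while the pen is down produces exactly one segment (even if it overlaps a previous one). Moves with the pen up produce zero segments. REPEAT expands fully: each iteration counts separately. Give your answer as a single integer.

Executing turtle program step by step:
Start: pos=(0,0), heading=0, pen down
FD 4: (0,0) -> (4,0) [heading=0, draw]
BK 16: (4,0) -> (-12,0) [heading=0, draw]
FD 18: (-12,0) -> (6,0) [heading=0, draw]
FD 11: (6,0) -> (17,0) [heading=0, draw]
REPEAT 6 [
  -- iteration 1/6 --
  PU: pen up
  PU: pen up
  -- iteration 2/6 --
  PU: pen up
  PU: pen up
  -- iteration 3/6 --
  PU: pen up
  PU: pen up
  -- iteration 4/6 --
  PU: pen up
  PU: pen up
  -- iteration 5/6 --
  PU: pen up
  PU: pen up
  -- iteration 6/6 --
  PU: pen up
  PU: pen up
]
RT 180: heading 0 -> 180
FD 16: (17,0) -> (1,0) [heading=180, move]
FD 14: (1,0) -> (-13,0) [heading=180, move]
PD: pen down
Final: pos=(-13,0), heading=180, 4 segment(s) drawn
Segments drawn: 4

Answer: 4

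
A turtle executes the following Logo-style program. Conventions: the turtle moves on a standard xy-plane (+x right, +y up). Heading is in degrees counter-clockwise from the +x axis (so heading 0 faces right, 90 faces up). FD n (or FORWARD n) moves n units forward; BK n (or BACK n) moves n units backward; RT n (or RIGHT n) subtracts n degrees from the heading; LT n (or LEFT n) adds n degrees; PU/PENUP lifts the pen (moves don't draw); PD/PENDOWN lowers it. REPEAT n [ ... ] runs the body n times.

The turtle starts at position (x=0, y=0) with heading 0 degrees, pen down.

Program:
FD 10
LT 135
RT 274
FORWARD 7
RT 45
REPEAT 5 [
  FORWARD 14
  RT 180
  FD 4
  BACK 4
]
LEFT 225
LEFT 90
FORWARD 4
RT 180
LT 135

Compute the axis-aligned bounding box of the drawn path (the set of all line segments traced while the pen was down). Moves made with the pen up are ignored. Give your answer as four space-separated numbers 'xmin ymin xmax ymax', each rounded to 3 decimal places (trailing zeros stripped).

Executing turtle program step by step:
Start: pos=(0,0), heading=0, pen down
FD 10: (0,0) -> (10,0) [heading=0, draw]
LT 135: heading 0 -> 135
RT 274: heading 135 -> 221
FD 7: (10,0) -> (4.717,-4.592) [heading=221, draw]
RT 45: heading 221 -> 176
REPEAT 5 [
  -- iteration 1/5 --
  FD 14: (4.717,-4.592) -> (-9.249,-3.616) [heading=176, draw]
  RT 180: heading 176 -> 356
  FD 4: (-9.249,-3.616) -> (-5.259,-3.895) [heading=356, draw]
  BK 4: (-5.259,-3.895) -> (-9.249,-3.616) [heading=356, draw]
  -- iteration 2/5 --
  FD 14: (-9.249,-3.616) -> (4.717,-4.592) [heading=356, draw]
  RT 180: heading 356 -> 176
  FD 4: (4.717,-4.592) -> (0.727,-4.313) [heading=176, draw]
  BK 4: (0.727,-4.313) -> (4.717,-4.592) [heading=176, draw]
  -- iteration 3/5 --
  FD 14: (4.717,-4.592) -> (-9.249,-3.616) [heading=176, draw]
  RT 180: heading 176 -> 356
  FD 4: (-9.249,-3.616) -> (-5.259,-3.895) [heading=356, draw]
  BK 4: (-5.259,-3.895) -> (-9.249,-3.616) [heading=356, draw]
  -- iteration 4/5 --
  FD 14: (-9.249,-3.616) -> (4.717,-4.592) [heading=356, draw]
  RT 180: heading 356 -> 176
  FD 4: (4.717,-4.592) -> (0.727,-4.313) [heading=176, draw]
  BK 4: (0.727,-4.313) -> (4.717,-4.592) [heading=176, draw]
  -- iteration 5/5 --
  FD 14: (4.717,-4.592) -> (-9.249,-3.616) [heading=176, draw]
  RT 180: heading 176 -> 356
  FD 4: (-9.249,-3.616) -> (-5.259,-3.895) [heading=356, draw]
  BK 4: (-5.259,-3.895) -> (-9.249,-3.616) [heading=356, draw]
]
LT 225: heading 356 -> 221
LT 90: heading 221 -> 311
FD 4: (-9.249,-3.616) -> (-6.625,-6.635) [heading=311, draw]
RT 180: heading 311 -> 131
LT 135: heading 131 -> 266
Final: pos=(-6.625,-6.635), heading=266, 18 segment(s) drawn

Segment endpoints: x in {-9.249, -9.249, -6.625, -5.259, -5.259, -5.259, 0, 0.727, 4.717, 4.717, 10}, y in {-6.635, -4.592, -4.592, -4.592, -4.313, -4.313, -3.895, -3.895, -3.895, -3.616, -3.616, -3.616, 0}
xmin=-9.249, ymin=-6.635, xmax=10, ymax=0

Answer: -9.249 -6.635 10 0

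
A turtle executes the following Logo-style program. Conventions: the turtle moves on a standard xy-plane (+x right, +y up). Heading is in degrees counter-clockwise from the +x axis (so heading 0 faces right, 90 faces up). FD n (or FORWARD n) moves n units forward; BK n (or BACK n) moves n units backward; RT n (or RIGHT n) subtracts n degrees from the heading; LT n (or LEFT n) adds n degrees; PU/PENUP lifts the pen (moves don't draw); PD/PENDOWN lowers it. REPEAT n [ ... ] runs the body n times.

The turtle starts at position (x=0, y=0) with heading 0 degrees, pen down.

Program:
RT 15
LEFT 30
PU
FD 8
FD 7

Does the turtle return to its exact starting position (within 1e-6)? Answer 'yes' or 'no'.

Answer: no

Derivation:
Executing turtle program step by step:
Start: pos=(0,0), heading=0, pen down
RT 15: heading 0 -> 345
LT 30: heading 345 -> 15
PU: pen up
FD 8: (0,0) -> (7.727,2.071) [heading=15, move]
FD 7: (7.727,2.071) -> (14.489,3.882) [heading=15, move]
Final: pos=(14.489,3.882), heading=15, 0 segment(s) drawn

Start position: (0, 0)
Final position: (14.489, 3.882)
Distance = 15; >= 1e-6 -> NOT closed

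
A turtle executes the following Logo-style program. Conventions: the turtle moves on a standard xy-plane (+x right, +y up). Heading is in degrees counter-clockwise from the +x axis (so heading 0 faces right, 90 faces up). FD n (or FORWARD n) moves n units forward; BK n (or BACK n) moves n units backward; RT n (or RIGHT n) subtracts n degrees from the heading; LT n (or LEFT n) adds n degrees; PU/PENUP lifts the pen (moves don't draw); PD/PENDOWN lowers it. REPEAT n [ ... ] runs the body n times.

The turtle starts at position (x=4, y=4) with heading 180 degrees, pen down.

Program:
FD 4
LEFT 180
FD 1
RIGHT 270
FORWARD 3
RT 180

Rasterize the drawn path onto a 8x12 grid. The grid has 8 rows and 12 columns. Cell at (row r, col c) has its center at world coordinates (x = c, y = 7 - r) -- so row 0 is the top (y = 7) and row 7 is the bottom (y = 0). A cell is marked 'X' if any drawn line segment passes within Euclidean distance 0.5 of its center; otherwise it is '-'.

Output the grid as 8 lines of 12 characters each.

Segment 0: (4,4) -> (0,4)
Segment 1: (0,4) -> (1,4)
Segment 2: (1,4) -> (1,7)

Answer: -X----------
-X----------
-X----------
XXXXX-------
------------
------------
------------
------------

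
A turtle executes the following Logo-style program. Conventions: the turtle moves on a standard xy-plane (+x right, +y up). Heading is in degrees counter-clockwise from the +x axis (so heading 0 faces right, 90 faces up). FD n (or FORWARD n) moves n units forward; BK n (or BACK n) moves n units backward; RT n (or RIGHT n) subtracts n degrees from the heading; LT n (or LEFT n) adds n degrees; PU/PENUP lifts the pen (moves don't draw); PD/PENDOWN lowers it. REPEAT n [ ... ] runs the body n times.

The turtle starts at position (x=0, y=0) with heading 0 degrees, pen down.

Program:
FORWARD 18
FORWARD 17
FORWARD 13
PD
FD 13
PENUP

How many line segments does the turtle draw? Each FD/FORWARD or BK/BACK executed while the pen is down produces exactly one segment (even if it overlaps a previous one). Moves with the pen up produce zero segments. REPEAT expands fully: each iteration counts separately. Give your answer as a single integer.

Executing turtle program step by step:
Start: pos=(0,0), heading=0, pen down
FD 18: (0,0) -> (18,0) [heading=0, draw]
FD 17: (18,0) -> (35,0) [heading=0, draw]
FD 13: (35,0) -> (48,0) [heading=0, draw]
PD: pen down
FD 13: (48,0) -> (61,0) [heading=0, draw]
PU: pen up
Final: pos=(61,0), heading=0, 4 segment(s) drawn
Segments drawn: 4

Answer: 4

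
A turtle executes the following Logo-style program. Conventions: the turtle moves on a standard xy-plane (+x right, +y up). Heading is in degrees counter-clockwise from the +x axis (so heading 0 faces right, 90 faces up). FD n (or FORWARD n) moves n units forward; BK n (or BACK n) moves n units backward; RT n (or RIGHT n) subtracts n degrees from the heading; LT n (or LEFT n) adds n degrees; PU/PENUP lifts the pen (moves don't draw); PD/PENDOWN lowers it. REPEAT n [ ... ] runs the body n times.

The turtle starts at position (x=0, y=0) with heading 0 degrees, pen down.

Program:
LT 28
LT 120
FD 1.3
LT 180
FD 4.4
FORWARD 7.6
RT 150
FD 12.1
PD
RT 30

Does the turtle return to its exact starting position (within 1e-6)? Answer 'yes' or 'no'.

Answer: no

Derivation:
Executing turtle program step by step:
Start: pos=(0,0), heading=0, pen down
LT 28: heading 0 -> 28
LT 120: heading 28 -> 148
FD 1.3: (0,0) -> (-1.102,0.689) [heading=148, draw]
LT 180: heading 148 -> 328
FD 4.4: (-1.102,0.689) -> (2.629,-1.643) [heading=328, draw]
FD 7.6: (2.629,-1.643) -> (9.074,-5.67) [heading=328, draw]
RT 150: heading 328 -> 178
FD 12.1: (9.074,-5.67) -> (-3.019,-5.248) [heading=178, draw]
PD: pen down
RT 30: heading 178 -> 148
Final: pos=(-3.019,-5.248), heading=148, 4 segment(s) drawn

Start position: (0, 0)
Final position: (-3.019, -5.248)
Distance = 6.054; >= 1e-6 -> NOT closed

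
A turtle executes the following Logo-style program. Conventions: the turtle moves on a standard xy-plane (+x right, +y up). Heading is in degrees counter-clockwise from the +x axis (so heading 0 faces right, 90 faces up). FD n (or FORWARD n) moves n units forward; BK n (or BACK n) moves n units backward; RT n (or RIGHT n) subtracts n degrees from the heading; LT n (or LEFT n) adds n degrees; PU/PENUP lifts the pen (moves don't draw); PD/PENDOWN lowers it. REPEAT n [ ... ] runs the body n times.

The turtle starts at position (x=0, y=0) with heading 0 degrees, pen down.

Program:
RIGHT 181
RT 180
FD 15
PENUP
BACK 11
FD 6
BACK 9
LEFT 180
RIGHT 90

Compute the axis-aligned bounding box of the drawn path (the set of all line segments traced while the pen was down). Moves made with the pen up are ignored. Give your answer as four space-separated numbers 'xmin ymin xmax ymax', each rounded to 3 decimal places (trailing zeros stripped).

Answer: 0 -0.262 14.998 0

Derivation:
Executing turtle program step by step:
Start: pos=(0,0), heading=0, pen down
RT 181: heading 0 -> 179
RT 180: heading 179 -> 359
FD 15: (0,0) -> (14.998,-0.262) [heading=359, draw]
PU: pen up
BK 11: (14.998,-0.262) -> (3.999,-0.07) [heading=359, move]
FD 6: (3.999,-0.07) -> (9.998,-0.175) [heading=359, move]
BK 9: (9.998,-0.175) -> (1,-0.017) [heading=359, move]
LT 180: heading 359 -> 179
RT 90: heading 179 -> 89
Final: pos=(1,-0.017), heading=89, 1 segment(s) drawn

Segment endpoints: x in {0, 14.998}, y in {-0.262, 0}
xmin=0, ymin=-0.262, xmax=14.998, ymax=0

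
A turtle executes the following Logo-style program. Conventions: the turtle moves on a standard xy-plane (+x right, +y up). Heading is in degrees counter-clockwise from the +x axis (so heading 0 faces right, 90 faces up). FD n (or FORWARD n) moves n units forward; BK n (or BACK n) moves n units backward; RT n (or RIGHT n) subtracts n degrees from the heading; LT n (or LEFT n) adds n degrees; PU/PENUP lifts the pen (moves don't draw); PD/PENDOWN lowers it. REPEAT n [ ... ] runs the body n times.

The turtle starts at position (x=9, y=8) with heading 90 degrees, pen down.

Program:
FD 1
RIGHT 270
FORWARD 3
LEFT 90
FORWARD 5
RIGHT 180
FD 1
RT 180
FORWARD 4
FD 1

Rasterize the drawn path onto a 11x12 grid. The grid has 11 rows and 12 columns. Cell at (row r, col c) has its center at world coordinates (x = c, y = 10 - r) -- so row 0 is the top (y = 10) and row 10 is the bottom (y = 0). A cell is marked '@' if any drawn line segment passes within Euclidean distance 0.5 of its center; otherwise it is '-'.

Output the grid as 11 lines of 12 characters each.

Answer: ------------
------@@@@--
------@--@--
------@-----
------@-----
------@-----
------@-----
------@-----
------@-----
------@-----
------@-----

Derivation:
Segment 0: (9,8) -> (9,9)
Segment 1: (9,9) -> (6,9)
Segment 2: (6,9) -> (6,4)
Segment 3: (6,4) -> (6,5)
Segment 4: (6,5) -> (6,1)
Segment 5: (6,1) -> (6,0)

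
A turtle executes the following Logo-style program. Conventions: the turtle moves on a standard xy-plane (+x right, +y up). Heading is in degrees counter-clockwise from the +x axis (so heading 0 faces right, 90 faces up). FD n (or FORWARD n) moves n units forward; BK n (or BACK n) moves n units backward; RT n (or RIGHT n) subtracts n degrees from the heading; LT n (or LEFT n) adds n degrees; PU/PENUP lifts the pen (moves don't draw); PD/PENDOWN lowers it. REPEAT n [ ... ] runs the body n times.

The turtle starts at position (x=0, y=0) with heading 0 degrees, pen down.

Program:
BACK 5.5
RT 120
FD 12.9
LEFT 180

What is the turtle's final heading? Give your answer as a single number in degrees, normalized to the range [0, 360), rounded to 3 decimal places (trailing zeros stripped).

Answer: 60

Derivation:
Executing turtle program step by step:
Start: pos=(0,0), heading=0, pen down
BK 5.5: (0,0) -> (-5.5,0) [heading=0, draw]
RT 120: heading 0 -> 240
FD 12.9: (-5.5,0) -> (-11.95,-11.172) [heading=240, draw]
LT 180: heading 240 -> 60
Final: pos=(-11.95,-11.172), heading=60, 2 segment(s) drawn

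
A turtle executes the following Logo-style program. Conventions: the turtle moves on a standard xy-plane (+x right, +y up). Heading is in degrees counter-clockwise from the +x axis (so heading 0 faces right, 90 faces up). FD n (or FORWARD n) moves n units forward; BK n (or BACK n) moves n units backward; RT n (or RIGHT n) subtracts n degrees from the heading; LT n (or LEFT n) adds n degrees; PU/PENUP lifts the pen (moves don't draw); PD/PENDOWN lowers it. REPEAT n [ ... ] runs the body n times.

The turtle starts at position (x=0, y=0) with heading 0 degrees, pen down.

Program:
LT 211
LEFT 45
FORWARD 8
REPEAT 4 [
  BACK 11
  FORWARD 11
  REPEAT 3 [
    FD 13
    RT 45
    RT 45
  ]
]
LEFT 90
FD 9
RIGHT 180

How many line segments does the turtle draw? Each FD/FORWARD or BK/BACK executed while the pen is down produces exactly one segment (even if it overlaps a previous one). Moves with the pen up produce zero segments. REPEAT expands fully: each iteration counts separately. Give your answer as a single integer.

Answer: 22

Derivation:
Executing turtle program step by step:
Start: pos=(0,0), heading=0, pen down
LT 211: heading 0 -> 211
LT 45: heading 211 -> 256
FD 8: (0,0) -> (-1.935,-7.762) [heading=256, draw]
REPEAT 4 [
  -- iteration 1/4 --
  BK 11: (-1.935,-7.762) -> (0.726,2.911) [heading=256, draw]
  FD 11: (0.726,2.911) -> (-1.935,-7.762) [heading=256, draw]
  REPEAT 3 [
    -- iteration 1/3 --
    FD 13: (-1.935,-7.762) -> (-5.08,-20.376) [heading=256, draw]
    RT 45: heading 256 -> 211
    RT 45: heading 211 -> 166
    -- iteration 2/3 --
    FD 13: (-5.08,-20.376) -> (-17.694,-17.231) [heading=166, draw]
    RT 45: heading 166 -> 121
    RT 45: heading 121 -> 76
    -- iteration 3/3 --
    FD 13: (-17.694,-17.231) -> (-14.549,-4.617) [heading=76, draw]
    RT 45: heading 76 -> 31
    RT 45: heading 31 -> 346
  ]
  -- iteration 2/4 --
  BK 11: (-14.549,-4.617) -> (-25.222,-1.956) [heading=346, draw]
  FD 11: (-25.222,-1.956) -> (-14.549,-4.617) [heading=346, draw]
  REPEAT 3 [
    -- iteration 1/3 --
    FD 13: (-14.549,-4.617) -> (-1.935,-7.762) [heading=346, draw]
    RT 45: heading 346 -> 301
    RT 45: heading 301 -> 256
    -- iteration 2/3 --
    FD 13: (-1.935,-7.762) -> (-5.08,-20.376) [heading=256, draw]
    RT 45: heading 256 -> 211
    RT 45: heading 211 -> 166
    -- iteration 3/3 --
    FD 13: (-5.08,-20.376) -> (-17.694,-17.231) [heading=166, draw]
    RT 45: heading 166 -> 121
    RT 45: heading 121 -> 76
  ]
  -- iteration 3/4 --
  BK 11: (-17.694,-17.231) -> (-20.355,-27.904) [heading=76, draw]
  FD 11: (-20.355,-27.904) -> (-17.694,-17.231) [heading=76, draw]
  REPEAT 3 [
    -- iteration 1/3 --
    FD 13: (-17.694,-17.231) -> (-14.549,-4.617) [heading=76, draw]
    RT 45: heading 76 -> 31
    RT 45: heading 31 -> 346
    -- iteration 2/3 --
    FD 13: (-14.549,-4.617) -> (-1.935,-7.762) [heading=346, draw]
    RT 45: heading 346 -> 301
    RT 45: heading 301 -> 256
    -- iteration 3/3 --
    FD 13: (-1.935,-7.762) -> (-5.08,-20.376) [heading=256, draw]
    RT 45: heading 256 -> 211
    RT 45: heading 211 -> 166
  ]
  -- iteration 4/4 --
  BK 11: (-5.08,-20.376) -> (5.593,-23.037) [heading=166, draw]
  FD 11: (5.593,-23.037) -> (-5.08,-20.376) [heading=166, draw]
  REPEAT 3 [
    -- iteration 1/3 --
    FD 13: (-5.08,-20.376) -> (-17.694,-17.231) [heading=166, draw]
    RT 45: heading 166 -> 121
    RT 45: heading 121 -> 76
    -- iteration 2/3 --
    FD 13: (-17.694,-17.231) -> (-14.549,-4.617) [heading=76, draw]
    RT 45: heading 76 -> 31
    RT 45: heading 31 -> 346
    -- iteration 3/3 --
    FD 13: (-14.549,-4.617) -> (-1.935,-7.762) [heading=346, draw]
    RT 45: heading 346 -> 301
    RT 45: heading 301 -> 256
  ]
]
LT 90: heading 256 -> 346
FD 9: (-1.935,-7.762) -> (6.797,-9.94) [heading=346, draw]
RT 180: heading 346 -> 166
Final: pos=(6.797,-9.94), heading=166, 22 segment(s) drawn
Segments drawn: 22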